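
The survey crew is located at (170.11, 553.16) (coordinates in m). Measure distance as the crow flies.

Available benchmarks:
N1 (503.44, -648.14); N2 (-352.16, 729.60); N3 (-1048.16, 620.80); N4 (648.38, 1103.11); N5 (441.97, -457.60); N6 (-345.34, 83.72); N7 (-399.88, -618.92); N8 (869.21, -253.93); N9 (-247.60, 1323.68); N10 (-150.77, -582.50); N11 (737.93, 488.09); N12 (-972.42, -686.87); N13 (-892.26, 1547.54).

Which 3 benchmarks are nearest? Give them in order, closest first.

N2, N11, N6

Distances from (170.11, 553.16):
N1: 1246.69 m
N2: 551.27 m
N3: 1220.15 m
N4: 728.83 m
N5: 1046.68 m
N6: 697.18 m
N7: 1303.33 m
N8: 1067.77 m
N9: 876.46 m
N10: 1180.12 m
N11: 571.54 m
N12: 1686.13 m
N13: 1455.14 m
Sorted: N2 (551.27 m) < N11 (571.54 m) < N6 (697.18 m) < N4 (728.83 m) < N9 (876.46 m) < …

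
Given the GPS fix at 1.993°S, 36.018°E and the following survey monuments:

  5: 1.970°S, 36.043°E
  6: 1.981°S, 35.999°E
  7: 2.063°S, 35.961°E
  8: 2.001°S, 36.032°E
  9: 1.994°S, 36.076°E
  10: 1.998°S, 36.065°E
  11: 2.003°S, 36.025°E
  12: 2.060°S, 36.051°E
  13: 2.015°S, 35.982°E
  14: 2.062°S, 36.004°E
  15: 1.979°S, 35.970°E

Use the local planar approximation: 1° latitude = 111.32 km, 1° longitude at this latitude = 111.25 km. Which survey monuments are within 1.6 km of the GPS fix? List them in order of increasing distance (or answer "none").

11

Distances from 1.993°S, 36.018°E:
5: 3.780 km
6: 2.500 km
7: 10.047 km
8: 1.794 km
9: 6.453 km
10: 5.258 km
11: 1.359 km
12: 8.313 km
13: 4.694 km
14: 7.837 km
15: 5.563 km
Threshold 1.6 km: 11 (1.359 km) is within range.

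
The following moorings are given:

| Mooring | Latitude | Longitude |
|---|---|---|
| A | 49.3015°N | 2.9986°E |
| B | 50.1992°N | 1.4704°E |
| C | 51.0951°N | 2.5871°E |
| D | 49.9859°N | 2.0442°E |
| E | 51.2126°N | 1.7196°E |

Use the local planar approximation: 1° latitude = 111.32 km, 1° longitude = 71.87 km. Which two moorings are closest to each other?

B and D

Pairwise distances:
A–B: √((0.8977·111.32)² + (-1.5282·71.87)²) = √(9986.397429 + 12063.009793) = 148.4904 km
A–C: √((1.7936·111.32)² + (-0.4115·71.87)²) = √(39865.533997 + 874.651346) = 201.8420 km
A–D: √((0.6844·111.32)² + (-0.9544·71.87)²) = √(5804.521138 + 4704.962334) = 102.5158 km
A–E: √((1.9111·111.32)² + (-1.2790·71.87)²) = √(45259.861466 + 8449.604446) = 231.7530 km
B–C: √((0.8959·111.32)² + (1.1167·71.87)²) = √(9946.389645 + 6441.222807) = 128.0141 km
B–D: √((-0.2133·111.32)² + (0.5738·71.87)²) = √(563.803940 + 1700.655616) = 47.5863 km
B–E: √((1.0134·111.32)² + (0.2492·71.87)²) = √(12726.476949 + 320.768243) = 114.2245 km
C–D: √((-1.1092·111.32)² + (-0.5429·71.87)²) = √(15246.358137 + 1522.421726) = 129.4943 km
C–E: √((0.1175·111.32)² + (-0.8675·71.87)²) = √(171.089016 + 3887.176465) = 63.7045 km
D–E: √((1.2267·111.32)² + (-0.3246·71.87)²) = √(18647.607775 + 544.242334) = 138.5347 km
Closest pair: B–D at 47.5863 km.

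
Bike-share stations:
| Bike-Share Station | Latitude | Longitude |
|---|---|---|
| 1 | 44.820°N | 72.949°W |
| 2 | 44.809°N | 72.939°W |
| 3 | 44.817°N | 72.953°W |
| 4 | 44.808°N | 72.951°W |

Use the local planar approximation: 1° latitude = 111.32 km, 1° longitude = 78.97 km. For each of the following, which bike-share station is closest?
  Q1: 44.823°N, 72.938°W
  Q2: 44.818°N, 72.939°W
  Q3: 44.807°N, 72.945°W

Q1→1; Q2→1; Q3→4

Q1 at 44.823°N, 72.938°W:
  1: 0.931 km
  2: 1.560 km
  3: 1.360 km
  4: 1.960 km
  → nearest: 1 (0.931 km)
Q2 at 44.818°N, 72.939°W:
  1: 0.820 km
  2: 1.002 km
  3: 1.111 km
  4: 1.462 km
  → nearest: 1 (0.820 km)
Q3 at 44.807°N, 72.945°W:
  1: 1.481 km
  2: 0.524 km
  3: 1.280 km
  4: 0.487 km
  → nearest: 4 (0.487 km)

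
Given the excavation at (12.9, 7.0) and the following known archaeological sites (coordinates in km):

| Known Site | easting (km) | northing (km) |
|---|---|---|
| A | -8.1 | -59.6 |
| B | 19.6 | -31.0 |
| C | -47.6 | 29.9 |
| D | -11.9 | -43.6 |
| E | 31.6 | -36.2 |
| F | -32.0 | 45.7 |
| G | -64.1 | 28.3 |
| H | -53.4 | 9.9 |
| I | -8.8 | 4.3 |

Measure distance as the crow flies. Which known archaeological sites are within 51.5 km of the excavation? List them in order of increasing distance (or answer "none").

Distances from (12.9, 7.0):
A: √((-21.0)² + (-66.6)²) = √(441.000 + 4435.560) = 69.8 km
B: √((6.7)² + (-38.0)²) = √(44.890 + 1444.000) = 38.6 km
C: √((-60.5)² + (22.9)²) = √(3660.250 + 524.410) = 64.7 km
D: √((-24.8)² + (-50.6)²) = √(615.040 + 2560.360) = 56.4 km
E: √((18.7)² + (-43.2)²) = √(349.690 + 1866.240) = 47.1 km
F: √((-44.9)² + (38.7)²) = √(2016.010 + 1497.690) = 59.3 km
G: √((-77.0)² + (21.3)²) = √(5929.000 + 453.690) = 79.9 km
H: √((-66.3)² + (2.9)²) = √(4395.690 + 8.410) = 66.4 km
I: √((-21.7)² + (-2.7)²) = √(470.890 + 7.290) = 21.9 km
Threshold 51.5 km: I (21.9 km), B (38.6 km), E (47.1 km) are within range.

I, B, E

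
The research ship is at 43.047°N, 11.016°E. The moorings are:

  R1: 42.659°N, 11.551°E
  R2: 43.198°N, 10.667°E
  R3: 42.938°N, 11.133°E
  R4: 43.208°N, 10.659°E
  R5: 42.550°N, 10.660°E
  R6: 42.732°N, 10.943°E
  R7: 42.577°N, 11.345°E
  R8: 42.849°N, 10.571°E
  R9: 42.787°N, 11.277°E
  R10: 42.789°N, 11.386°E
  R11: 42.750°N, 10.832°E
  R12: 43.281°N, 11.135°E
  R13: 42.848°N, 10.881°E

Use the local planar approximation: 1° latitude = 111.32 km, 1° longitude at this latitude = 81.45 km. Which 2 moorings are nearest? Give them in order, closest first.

Distances from 43.047°N, 11.016°E:
R1: √((-0.388·111.32)² + (0.535·81.45)²) = √(1865.56269 + 1898.84599) = 61.355 km
R2: √((0.151·111.32)² + (-0.349·81.45)²) = √(282.55324 + 808.04032) = 33.024 km
R3: √((-0.109·111.32)² + (0.117·81.45)²) = √(147.23104 + 90.81423) = 15.429 km
R4: √((0.161·111.32)² + (-0.357·81.45)²) = √(321.21672 + 845.50973) = 34.157 km
R5: √((-0.497·111.32)² + (-0.356·81.45)²) = √(3060.97070 + 840.77961) = 62.464 km
R6: √((-0.315·111.32)² + (-0.073·81.45)²) = √(1229.61033 + 35.35313) = 35.566 km
R7: √((-0.470·111.32)² + (0.329·81.45)²) = √(2737.42426 + 718.08189) = 58.784 km
R8: √((-0.198·111.32)² + (-0.445·81.45)²) = √(485.82155 + 1313.71815) = 42.421 km
R9: √((-0.260·111.32)² + (0.261·81.45)²) = √(837.70883 + 451.92170) = 35.911 km
R10: √((-0.258·111.32)² + (0.370·81.45)²) = √(824.87057 + 908.20863) = 41.630 km
R11: √((-0.297·111.32)² + (-0.184·81.45)²) = √(1093.09849 + 224.60417) = 36.300 km
R12: √((0.234·111.32)² + (0.119·81.45)²) = √(678.54415 + 93.94553) = 27.794 km
R13: √((-0.199·111.32)² + (-0.135·81.45)²) = √(490.74123 + 120.90652) = 24.732 km
Sorted: R3 (15.429 km) < R13 (24.732 km) < R12 (27.794 km) < R2 (33.024 km) < …

R3, R13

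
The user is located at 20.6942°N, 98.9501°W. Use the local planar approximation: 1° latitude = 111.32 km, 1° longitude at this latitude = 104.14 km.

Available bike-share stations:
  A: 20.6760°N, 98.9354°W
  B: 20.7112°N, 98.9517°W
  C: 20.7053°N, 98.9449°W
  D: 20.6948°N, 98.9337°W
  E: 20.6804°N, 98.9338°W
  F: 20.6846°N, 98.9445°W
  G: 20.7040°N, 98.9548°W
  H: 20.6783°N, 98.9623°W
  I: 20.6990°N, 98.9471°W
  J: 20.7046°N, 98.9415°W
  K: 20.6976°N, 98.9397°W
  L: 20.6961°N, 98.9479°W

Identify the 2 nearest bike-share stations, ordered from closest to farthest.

L, I

Distances from 20.6942°N, 98.9501°W:
A: √((-0.0182·111.32)² + (0.0147·104.14)²) = √(4.104773 + 2.343526) = 2.5394 km
B: √((0.0170·111.32)² + (-0.0016·104.14)²) = √(3.581329 + 0.027764) = 1.8998 km
C: √((0.0111·111.32)² + (0.0052·104.14)²) = √(1.526836 + 0.293253) = 1.3491 km
D: √((0.0006·111.32)² + (0.0164·104.14)²) = √(0.004461 + 2.916909) = 1.7092 km
E: √((-0.0138·111.32)² + (0.0163·104.14)²) = √(2.359960 + 2.881445) = 2.2894 km
F: √((-0.0096·111.32)² + (0.0056·104.14)²) = √(1.142060 + 0.340104) = 1.2174 km
G: √((0.0098·111.32)² + (-0.0047·104.14)²) = √(1.190141 + 0.239569) = 1.1957 km
H: √((-0.0159·111.32)² + (-0.0122·104.14)²) = √(3.132858 + 1.614191) = 2.1788 km
I: √((0.0048·111.32)² + (0.0030·104.14)²) = √(0.285515 + 0.097606) = 0.6190 km
J: √((0.0104·111.32)² + (0.0086·104.14)²) = √(1.340334 + 0.802107) = 1.4637 km
K: √((0.0034·111.32)² + (0.0104·104.14)²) = √(0.143253 + 1.173010) = 1.1473 km
L: √((0.0019·111.32)² + (0.0022·104.14)²) = √(0.044736 + 0.052490) = 0.3118 km
Sorted: L (0.3118 km) < I (0.6190 km) < K (1.1473 km) < G (1.1957 km) < …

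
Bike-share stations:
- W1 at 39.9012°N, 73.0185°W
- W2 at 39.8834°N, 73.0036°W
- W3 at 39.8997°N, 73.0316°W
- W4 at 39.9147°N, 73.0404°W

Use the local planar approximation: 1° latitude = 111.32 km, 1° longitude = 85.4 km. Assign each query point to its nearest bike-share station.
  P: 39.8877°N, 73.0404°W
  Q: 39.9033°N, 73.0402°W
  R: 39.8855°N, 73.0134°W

P at 39.8877°N, 73.0404°W:
  W1: 2.3992 km
  W2: 3.1790 km
  W3: 1.5327 km
  W4: 3.0056 km
  → nearest: W3 (1.5327 km)
Q at 39.9033°N, 73.0402°W:
  W1: 1.8679 km
  W2: 3.8311 km
  W3: 0.8367 km
  W4: 1.2692 km
  → nearest: W3 (0.8367 km)
R at 39.8855°N, 73.0134°W:
  W1: 1.8012 km
  W2: 0.8690 km
  W3: 2.2169 km
  W4: 3.9853 km
  → nearest: W2 (0.8690 km)

P→W3; Q→W3; R→W2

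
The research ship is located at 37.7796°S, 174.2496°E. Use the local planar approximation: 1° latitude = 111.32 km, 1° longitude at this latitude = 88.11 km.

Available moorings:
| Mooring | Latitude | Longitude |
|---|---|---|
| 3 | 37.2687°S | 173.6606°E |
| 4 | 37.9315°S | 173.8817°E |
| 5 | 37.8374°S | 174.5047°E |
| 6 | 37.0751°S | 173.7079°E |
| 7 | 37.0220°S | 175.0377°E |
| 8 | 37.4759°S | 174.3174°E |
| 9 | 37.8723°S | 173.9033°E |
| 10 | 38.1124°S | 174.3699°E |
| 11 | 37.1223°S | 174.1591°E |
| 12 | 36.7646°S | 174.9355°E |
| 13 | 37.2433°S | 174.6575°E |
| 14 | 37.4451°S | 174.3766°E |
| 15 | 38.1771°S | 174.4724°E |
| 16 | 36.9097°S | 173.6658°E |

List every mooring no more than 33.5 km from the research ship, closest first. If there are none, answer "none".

5, 9

Distances from 37.7796°S, 174.2496°E:
3: 76.9926 km
4: 36.5610 km
5: 23.3797 km
6: 91.8071 km
7: 109.2447 km
8: 34.3316 km
9: 32.2103 km
10: 38.5338 km
11: 73.6038 km
12: 128.1368 km
13: 69.6842 km
14: 38.8816 km
15: 48.4088 km
16: 109.6512 km
Threshold 33.5 km: 5 (23.3797 km), 9 (32.2103 km) are within range.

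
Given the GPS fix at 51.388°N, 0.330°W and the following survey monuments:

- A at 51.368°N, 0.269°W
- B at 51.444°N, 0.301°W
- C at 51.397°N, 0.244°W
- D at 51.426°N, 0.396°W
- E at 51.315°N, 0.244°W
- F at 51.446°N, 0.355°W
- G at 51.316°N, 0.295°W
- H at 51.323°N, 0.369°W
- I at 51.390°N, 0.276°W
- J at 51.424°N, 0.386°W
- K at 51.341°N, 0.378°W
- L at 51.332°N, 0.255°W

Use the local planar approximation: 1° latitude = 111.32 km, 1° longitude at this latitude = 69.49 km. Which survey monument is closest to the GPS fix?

I

Distances from 51.388°N, 0.330°W:
A: √((-0.020·111.32)² + (0.061·69.49)²) = √(4.95686 + 17.96819) = 4.788 km
B: √((0.056·111.32)² + (0.029·69.49)²) = √(38.86176 + 4.06107) = 6.552 km
C: √((0.009·111.32)² + (0.086·69.49)²) = √(1.00376 + 35.71425) = 6.060 km
D: √((0.038·111.32)² + (-0.066·69.49)²) = √(17.89425 + 21.03451) = 6.239 km
E: √((-0.073·111.32)² + (0.086·69.49)²) = √(66.03773 + 35.71425) = 10.087 km
F: √((0.058·111.32)² + (-0.025·69.49)²) = √(41.68717 + 3.01804) = 6.686 km
G: √((-0.072·111.32)² + (0.035·69.49)²) = √(64.24087 + 5.91535) = 8.376 km
H: √((-0.065·111.32)² + (-0.039·69.49)²) = √(52.35680 + 7.34470) = 7.727 km
I: √((0.002·111.32)² + (0.054·69.49)²) = √(0.04957 + 14.08096) = 3.759 km
J: √((0.036·111.32)² + (-0.056·69.49)²) = √(16.06022 + 15.14331) = 5.586 km
K: √((-0.047·111.32)² + (-0.048·69.49)²) = √(27.37424 + 11.12569) = 6.205 km
L: √((-0.056·111.32)² + (0.075·69.49)²) = √(38.86176 + 27.16234) = 8.126 km
Minimum: I at 3.759 km.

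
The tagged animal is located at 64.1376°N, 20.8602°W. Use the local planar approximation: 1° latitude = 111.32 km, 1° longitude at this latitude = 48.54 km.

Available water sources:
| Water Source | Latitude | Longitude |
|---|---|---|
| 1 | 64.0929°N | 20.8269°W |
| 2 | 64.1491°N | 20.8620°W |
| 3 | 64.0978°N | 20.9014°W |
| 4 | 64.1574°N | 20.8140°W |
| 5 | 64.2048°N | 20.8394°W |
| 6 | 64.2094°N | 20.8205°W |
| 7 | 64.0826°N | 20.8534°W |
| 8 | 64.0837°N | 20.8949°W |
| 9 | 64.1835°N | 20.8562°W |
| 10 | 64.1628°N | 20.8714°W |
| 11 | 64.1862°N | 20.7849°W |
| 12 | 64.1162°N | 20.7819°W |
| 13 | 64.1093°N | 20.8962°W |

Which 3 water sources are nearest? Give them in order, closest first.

Distances from 64.1376°N, 20.8602°W:
1: √((-0.0447·111.32)² + (0.0333·48.54)²) = √(24.760616 + 2.612691) = 5.2320 km
2: √((0.0115·111.32)² + (-0.0018·48.54)²) = √(1.638861 + 0.007634) = 1.2832 km
3: √((-0.0398·111.32)² + (-0.0412·48.54)²) = √(19.629649 + 3.999392) = 4.8610 km
4: √((0.0198·111.32)² + (0.0462·48.54)²) = √(4.858216 + 5.029022) = 3.1444 km
5: √((0.0672·111.32)² + (0.0208·48.54)²) = √(55.960932 + 1.019357) = 7.5485 km
6: √((0.0718·111.32)² + (0.0397·48.54)²) = √(63.884468 + 3.713475) = 8.2218 km
7: √((-0.0550·111.32)² + (0.0068·48.54)²) = √(37.486231 + 0.108948) = 6.1315 km
8: √((-0.0539·111.32)² + (-0.0347·48.54)²) = √(36.001776 + 2.836994) = 6.2321 km
9: √((0.0459·111.32)² + (0.0040·48.54)²) = √(26.107890 + 0.037698) = 5.1133 km
10: √((0.0252·111.32)² + (-0.0112·48.54)²) = √(7.869506 + 0.295553) = 2.8575 km
11: √((0.0486·111.32)² + (0.0753·48.54)²) = √(29.269745 + 13.359478) = 6.5291 km
12: √((-0.0214·111.32)² + (0.0783·48.54)²) = √(5.675106 + 14.445184) = 4.4856 km
13: √((-0.0283·111.32)² + (-0.0360·48.54)²) = √(9.924743 + 3.053547) = 3.6025 km
Sorted: 2 (1.2832 km) < 10 (2.8575 km) < 4 (3.1444 km) < 13 (3.6025 km) < 12 (4.4856 km) < …

2, 10, 4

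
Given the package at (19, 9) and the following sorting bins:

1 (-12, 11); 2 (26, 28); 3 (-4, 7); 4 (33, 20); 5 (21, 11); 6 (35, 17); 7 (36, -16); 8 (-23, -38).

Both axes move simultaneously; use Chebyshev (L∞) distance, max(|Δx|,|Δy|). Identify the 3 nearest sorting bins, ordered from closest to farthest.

Distances from (19, 9):
1: max(|-31|, |2|) = 31
2: max(|7|, |19|) = 19
3: max(|-23|, |-2|) = 23
4: max(|14|, |11|) = 14
5: max(|2|, |2|) = 2
6: max(|16|, |8|) = 16
7: max(|17|, |-25|) = 25
8: max(|-42|, |-47|) = 47
Sorted: 5 (2) < 4 (14) < 6 (16) < 2 (19) < 3 (23) < …

5, 4, 6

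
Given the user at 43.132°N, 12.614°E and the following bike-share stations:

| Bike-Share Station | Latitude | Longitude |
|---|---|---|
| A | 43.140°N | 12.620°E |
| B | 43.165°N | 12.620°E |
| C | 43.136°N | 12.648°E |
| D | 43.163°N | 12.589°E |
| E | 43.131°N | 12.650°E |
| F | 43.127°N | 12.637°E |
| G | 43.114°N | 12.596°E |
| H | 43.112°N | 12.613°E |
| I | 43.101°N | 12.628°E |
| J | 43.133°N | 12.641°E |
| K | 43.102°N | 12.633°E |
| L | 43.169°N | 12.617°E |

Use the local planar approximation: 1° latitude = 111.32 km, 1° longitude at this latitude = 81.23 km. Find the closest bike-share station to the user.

A

Distances from 43.132°N, 12.614°E:
A: √((0.008·111.32)² + (0.006·81.23)²) = √(0.79310 + 0.23754) = 1.015 km
B: √((0.033·111.32)² + (0.006·81.23)²) = √(13.49504 + 0.23754) = 3.706 km
C: √((0.004·111.32)² + (0.034·81.23)²) = √(0.19827 + 7.62765) = 2.797 km
D: √((0.031·111.32)² + (-0.025·81.23)²) = √(11.90885 + 4.12395) = 4.004 km
E: √((-0.001·111.32)² + (0.036·81.23)²) = √(0.01239 + 8.55141) = 2.926 km
F: √((-0.005·111.32)² + (0.023·81.23)²) = √(0.30980 + 3.49051) = 1.949 km
G: √((-0.018·111.32)² + (-0.018·81.23)²) = √(4.01505 + 2.13785) = 2.481 km
H: √((-0.020·111.32)² + (-0.001·81.23)²) = √(4.95686 + 0.00660) = 2.228 km
I: √((-0.031·111.32)² + (0.014·81.23)²) = √(11.90885 + 1.29327) = 3.633 km
J: √((0.001·111.32)² + (0.027·81.23)²) = √(0.01239 + 4.81017) = 2.196 km
K: √((-0.030·111.32)² + (0.019·81.23)²) = √(11.15293 + 2.38199) = 3.679 km
L: √((0.037·111.32)² + (0.003·81.23)²) = √(16.96484 + 0.05938) = 4.126 km
Minimum: A at 1.015 km.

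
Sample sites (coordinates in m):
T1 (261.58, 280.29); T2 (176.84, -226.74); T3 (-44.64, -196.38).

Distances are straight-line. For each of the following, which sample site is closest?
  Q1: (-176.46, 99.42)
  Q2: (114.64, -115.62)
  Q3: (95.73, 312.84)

Q1→T3; Q2→T2; Q3→T1

Q1 at (-176.46, 99.42):
  T1: √((438.04)² + (180.87)²) = √(191879.0416 + 32713.9569) = 473.91 m
  T2: √((353.30)² + (-326.16)²) = √(124820.8900 + 106380.3456) = 480.83 m
  T3: √((131.82)² + (-295.80)²) = √(17376.5124 + 87497.6400) = 323.84 m
  → nearest: T3 (323.84 m)
Q2 at (114.64, -115.62):
  T1: √((146.94)² + (395.91)²) = √(21591.3636 + 156744.7281) = 422.30 m
  T2: √((62.20)² + (-111.12)²) = √(3868.8400 + 12347.6544) = 127.34 m
  T3: √((-159.28)² + (-80.76)²) = √(25370.1184 + 6522.1776) = 178.58 m
  → nearest: T2 (127.34 m)
Q3 at (95.73, 312.84):
  T1: √((165.85)² + (-32.55)²) = √(27506.2225 + 1059.5025) = 169.01 m
  T2: √((81.11)² + (-539.58)²) = √(6578.8321 + 291146.5764) = 545.64 m
  T3: √((-140.37)² + (-509.22)²) = √(19703.7369 + 259305.0084) = 528.21 m
  → nearest: T1 (169.01 m)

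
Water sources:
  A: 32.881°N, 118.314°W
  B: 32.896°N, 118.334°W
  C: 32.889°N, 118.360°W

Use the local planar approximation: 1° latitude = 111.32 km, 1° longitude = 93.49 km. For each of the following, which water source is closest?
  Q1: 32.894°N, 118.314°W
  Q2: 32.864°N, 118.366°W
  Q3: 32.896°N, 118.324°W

Q1→A; Q2→C; Q3→B

Q1 at 32.894°N, 118.314°W:
  A: √((-0.013·111.32)² + (0.000·93.49)²) = √(2.09427 + 0.00000) = 1.447 km
  B: √((0.002·111.32)² + (-0.020·93.49)²) = √(0.04957 + 3.49615) = 1.883 km
  C: √((-0.005·111.32)² + (-0.046·93.49)²) = √(0.30980 + 18.49464) = 4.336 km
  → nearest: A (1.447 km)
Q2 at 32.864°N, 118.366°W:
  A: √((0.017·111.32)² + (0.052·93.49)²) = √(3.58133 + 23.63399) = 5.217 km
  B: √((0.032·111.32)² + (0.032·93.49)²) = √(12.68955 + 8.95015) = 4.652 km
  C: √((0.025·111.32)² + (0.006·93.49)²) = √(7.74509 + 0.31465) = 2.839 km
  → nearest: C (2.839 km)
Q3 at 32.896°N, 118.324°W:
  A: √((-0.015·111.32)² + (0.010·93.49)²) = √(2.78823 + 0.87404) = 1.914 km
  B: √((0.000·111.32)² + (-0.010·93.49)²) = √(0.00000 + 0.87404) = 0.935 km
  C: √((-0.007·111.32)² + (-0.036·93.49)²) = √(0.60721 + 11.32753) = 3.455 km
  → nearest: B (0.935 km)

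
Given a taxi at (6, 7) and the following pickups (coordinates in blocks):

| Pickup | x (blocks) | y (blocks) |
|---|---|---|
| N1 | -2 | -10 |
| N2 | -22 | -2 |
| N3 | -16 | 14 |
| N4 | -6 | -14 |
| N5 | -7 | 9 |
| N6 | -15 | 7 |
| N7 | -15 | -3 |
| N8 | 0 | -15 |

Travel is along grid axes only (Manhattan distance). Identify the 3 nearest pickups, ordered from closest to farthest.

Distances from (6, 7):
N1: 25 blocks
N2: 37 blocks
N3: 29 blocks
N4: 33 blocks
N5: 15 blocks
N6: 21 blocks
N7: 31 blocks
N8: 28 blocks
Sorted: N5 (15 blocks) < N6 (21 blocks) < N1 (25 blocks) < N8 (28 blocks) < N3 (29 blocks) < …

N5, N6, N1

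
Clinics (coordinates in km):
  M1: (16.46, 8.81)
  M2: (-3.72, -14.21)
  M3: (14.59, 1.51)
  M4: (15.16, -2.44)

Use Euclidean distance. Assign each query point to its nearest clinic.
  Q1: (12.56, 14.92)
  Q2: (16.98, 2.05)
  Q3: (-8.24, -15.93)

Q1 at (12.56, 14.92):
  M1: √((3.90)² + (-6.11)²) = √(15.21000 + 37.33210) = 7.249 km
  M2: √((-16.28)² + (-29.13)²) = √(265.03840 + 848.55690) = 33.371 km
  M3: √((2.03)² + (-13.41)²) = √(4.12090 + 179.82810) = 13.563 km
  M4: √((2.60)² + (-17.36)²) = √(6.76000 + 301.36960) = 17.554 km
  → nearest: M1 (7.249 km)
Q2 at (16.98, 2.05):
  M1: √((-0.52)² + (6.76)²) = √(0.27040 + 45.69760) = 6.780 km
  M2: √((-20.70)² + (-16.26)²) = √(428.49000 + 264.38760) = 26.323 km
  M3: √((-2.39)² + (-0.54)²) = √(5.71210 + 0.29160) = 2.450 km
  M4: √((-1.82)² + (-4.49)²) = √(3.31240 + 20.16010) = 4.845 km
  → nearest: M3 (2.450 km)
Q3 at (-8.24, -15.93):
  M1: √((24.70)² + (24.74)²) = √(610.09000 + 612.06760) = 34.959 km
  M2: √((4.52)² + (1.72)²) = √(20.43040 + 2.95840) = 4.836 km
  M3: √((22.83)² + (17.44)²) = √(521.20890 + 304.15360) = 28.729 km
  M4: √((23.40)² + (13.49)²) = √(547.56000 + 181.98010) = 27.010 km
  → nearest: M2 (4.836 km)

Q1→M1; Q2→M3; Q3→M2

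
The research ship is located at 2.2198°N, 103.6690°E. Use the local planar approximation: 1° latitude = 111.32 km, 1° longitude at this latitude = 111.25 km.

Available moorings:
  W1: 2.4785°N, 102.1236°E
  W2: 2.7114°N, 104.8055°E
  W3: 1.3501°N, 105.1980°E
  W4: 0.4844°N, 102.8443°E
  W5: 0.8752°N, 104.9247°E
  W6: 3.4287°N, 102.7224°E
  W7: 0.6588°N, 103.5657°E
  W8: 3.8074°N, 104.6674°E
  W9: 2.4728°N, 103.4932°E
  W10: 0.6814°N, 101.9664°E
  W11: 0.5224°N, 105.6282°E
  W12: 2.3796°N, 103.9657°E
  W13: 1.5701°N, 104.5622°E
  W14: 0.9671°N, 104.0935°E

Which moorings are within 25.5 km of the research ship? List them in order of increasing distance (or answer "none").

none

Distances from 2.2198°N, 103.6690°E:
W1: √((0.2587·111.32)² + (-1.5454·111.25)²) = √(829.352681 + 29558.463513) = 174.3210 km
W2: √((0.4916·111.32)² + (1.1365·111.25)²) = √(2994.815993 + 15985.967269) = 137.7708 km
W3: √((-0.8697·111.32)² + (1.5290·111.25)²) = √(9373.145000 + 28934.435252) = 195.7232 km
W4: √((-1.7354·111.32)² + (-0.8247·111.25)²) = √(37320.339132 + 8417.672567) = 213.8645 km
W5: √((-1.3446·111.32)² + (1.2557·111.25)²) = √(22404.363443 + 19515.147036) = 204.7425 km
W6: √((1.2089·111.32)² + (-0.9466·111.25)²) = √(18110.362799 + 11090.038136) = 170.8812 km
W7: √((-1.5610·111.32)² + (-0.1033·111.25)²) = √(30196.193621 + 132.068937) = 174.1501 km
W8: √((1.5876·111.32)² + (0.9984·111.25)²) = √(31234.069749 + 12336.989184) = 208.7368 km
W9: √((0.2530·111.32)² + (-0.1758·111.25)²) = √(793.208643 + 382.505585) = 34.2887 km
W10: √((-1.5384·111.32)² + (-1.7026·111.25)²) = √(29328.168162 + 35877.758103) = 255.3545 km
W11: √((-1.6974·111.32)² + (1.9592·111.25)²) = √(35703.828768 + 47506.997521) = 288.4629 km
W12: √((0.1598·111.32)² + (0.2967·111.25)²) = √(316.446244 + 1089.519812) = 37.4962 km
W13: √((-0.6497·111.32)² + (0.8932·111.25)²) = √(5230.848344 + 9874.098792) = 122.9022 km
W14: √((-1.2527·111.32)² + (0.4245·111.25)²) = √(19446.459800 + 2230.259657) = 147.2302 km
Threshold 25.5 km: none within range.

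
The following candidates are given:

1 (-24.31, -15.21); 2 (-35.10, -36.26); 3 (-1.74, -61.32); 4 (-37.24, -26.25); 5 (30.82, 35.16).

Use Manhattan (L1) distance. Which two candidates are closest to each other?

Pairwise distances:
1–2: 31.84
1–3: 68.68
1–4: 23.97
1–5: 105.50
2–3: 58.42
2–4: 12.15
2–5: 137.34
3–4: 70.57
3–5: 129.04
4–5: 129.47
Closest pair: 2–4 at 12.15.

2 and 4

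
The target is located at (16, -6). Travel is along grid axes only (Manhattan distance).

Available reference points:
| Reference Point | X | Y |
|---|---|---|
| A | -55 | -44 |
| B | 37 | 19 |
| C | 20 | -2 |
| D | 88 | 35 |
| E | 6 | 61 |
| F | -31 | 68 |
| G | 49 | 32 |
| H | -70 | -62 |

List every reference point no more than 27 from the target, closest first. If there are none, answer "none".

Distances from (16, -6):
A: 109
B: 46
C: 8
D: 113
E: 77
F: 121
G: 71
H: 142
Threshold 27: C (8) is within range.

C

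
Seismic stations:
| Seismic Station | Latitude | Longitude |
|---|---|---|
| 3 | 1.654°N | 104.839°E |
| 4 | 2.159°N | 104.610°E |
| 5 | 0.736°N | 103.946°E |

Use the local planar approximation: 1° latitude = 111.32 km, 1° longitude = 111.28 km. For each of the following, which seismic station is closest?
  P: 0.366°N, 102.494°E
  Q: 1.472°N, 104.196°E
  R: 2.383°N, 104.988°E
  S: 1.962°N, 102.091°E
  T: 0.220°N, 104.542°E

P at 0.366°N, 102.494°E:
  3: √((1.288·111.32)² + (2.345·111.28)²) = √(20557.87028 + 68095.73754) = 297.748 km
  4: √((1.793·111.32)² + (2.116·111.28)²) = √(39838.86660 + 55445.40507) = 308.682 km
  5: √((0.370·111.32)² + (1.452·111.28)²) = √(1696.48429 + 26107.63105) = 166.746 km
  → nearest: 5 (166.746 km)
Q at 1.472°N, 104.196°E:
  3: √((0.182·111.32)² + (0.643·111.28)²) = √(410.47732 + 5119.83753) = 74.366 km
  4: √((0.687·111.32)² + (0.414·111.28)²) = √(5848.70706 + 2122.43753) = 89.281 km
  5: √((-0.736·111.32)² + (-0.250·111.28)²) = √(6712.77397 + 773.95240) = 86.526 km
  → nearest: 3 (74.366 km)
R at 2.383°N, 104.988°E:
  3: √((-0.729·111.32)² + (-0.149·111.28)²) = √(6585.69255 + 274.92028) = 82.829 km
  4: √((-0.224·111.32)² + (-0.378·111.28)²) = √(621.78814 + 1769.36664) = 48.899 km
  5: √((-1.647·111.32)² + (-1.042·111.28)²) = √(33615.03700 + 13445.27446) = 216.934 km
  → nearest: 4 (48.899 km)
S at 1.962°N, 102.091°E:
  3: √((-0.308·111.32)² + (2.748·111.28)²) = √(1175.56820 + 93512.07431) = 307.714 km
  4: √((0.197·111.32)² + (2.519·111.28)²) = √(480.92665 + 78576.11800) = 281.171 km
  5: √((-1.226·111.32)² + (1.855·111.28)²) = √(18626.33183 + 42611.03292) = 247.462 km
  → nearest: 5 (247.462 km)
T at 0.220°N, 104.542°E:
  3: √((1.434·111.32)² + (0.297·111.28)²) = √(25482.65638 + 1092.31308) = 163.018 km
  4: √((1.939·111.32)² + (0.068·111.28)²) = √(46590.99802 + 57.26009) = 215.982 km
  5: √((0.516·111.32)² + (-0.596·111.28)²) = √(3299.48227 + 4398.72441) = 87.739 km
  → nearest: 5 (87.739 km)

P→5; Q→3; R→4; S→5; T→5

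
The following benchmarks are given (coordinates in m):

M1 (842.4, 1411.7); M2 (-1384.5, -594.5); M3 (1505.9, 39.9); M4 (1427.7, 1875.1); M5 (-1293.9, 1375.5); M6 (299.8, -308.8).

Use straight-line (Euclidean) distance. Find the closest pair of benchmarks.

Pairwise distances:
M1–M2: 2997.3 m
M1–M3: 1523.8 m
M1–M4: 746.5 m
M1–M5: 2136.6 m
M1–M6: 1804.0 m
M2–M3: 2959.2 m
M2–M4: 3742.6 m
M2–M5: 1972.1 m
M2–M6: 1708.4 m
M3–M4: 1836.9 m
M3–M5: 3102.0 m
M3–M6: 1255.5 m
M4–M5: 2767.1 m
M4–M6: 2458.0 m
M5–M6: 2318.8 m
Closest pair: M1–M4 at 746.5 m.

M1 and M4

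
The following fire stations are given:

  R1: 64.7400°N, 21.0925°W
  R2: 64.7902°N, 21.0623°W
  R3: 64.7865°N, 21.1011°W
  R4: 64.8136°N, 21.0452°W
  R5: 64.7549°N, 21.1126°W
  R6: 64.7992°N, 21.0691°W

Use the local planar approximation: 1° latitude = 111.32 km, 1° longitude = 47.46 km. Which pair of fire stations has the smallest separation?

R2 and R6

Pairwise distances:
R2–R6: 1.0526 km
R2–R3: 1.8869 km
R1–R5: 1.9134 km
R4–R6: 1.9637 km
R3–R6: 2.0749 km
R2–R4: 2.7284 km
R3–R5: 3.5598 km
R3–R4: 4.0174 km
R2–R5: 4.5979 km
R1–R3: 5.1924 km
R5–R6: 5.3462 km
R1–R2: 5.7691 km
R1–R6: 6.6831 km
R4–R5: 7.2754 km
R1–R4: 8.4951 km
Closest pair: R2–R6 at 1.0526 km.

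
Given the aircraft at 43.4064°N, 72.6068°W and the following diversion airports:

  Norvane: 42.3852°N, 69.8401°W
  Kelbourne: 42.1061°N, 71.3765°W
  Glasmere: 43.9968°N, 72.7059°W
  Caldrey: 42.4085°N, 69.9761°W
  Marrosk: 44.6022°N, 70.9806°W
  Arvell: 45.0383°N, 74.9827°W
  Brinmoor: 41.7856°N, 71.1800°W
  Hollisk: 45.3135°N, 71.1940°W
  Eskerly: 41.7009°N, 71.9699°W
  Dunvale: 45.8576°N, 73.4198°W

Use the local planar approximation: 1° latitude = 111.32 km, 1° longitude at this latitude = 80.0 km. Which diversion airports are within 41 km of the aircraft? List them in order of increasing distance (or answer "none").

none

Distances from 43.4064°N, 72.6068°W:
Norvane: √((-1.0212·111.32)² + (2.7667·80.0)²) = √(12923.138762 + 48989.624896) = 248.8228 km
Kelbourne: √((-1.3003·111.32)² + (1.2303·80.0)²) = √(20952.387642 + 9687.283776) = 175.0419 km
Glasmere: √((0.5904·111.32)² + (-0.0991·80.0)²) = √(4319.555843 + 62.853184) = 66.1998 km
Caldrey: √((-0.9979·111.32)² + (2.6307·80.0)²) = √(12340.150051 + 44291.727936) = 237.9745 km
Marrosk: √((1.1958·111.32)² + (1.6262·80.0)²) = √(17719.990858 + 16924.969216) = 186.1316 km
Arvell: √((1.6319·111.32)² + (-2.3759·80.0)²) = √(33001.484808 + 36127.365184) = 262.9237 km
Brinmoor: √((-1.6208·111.32)² + (1.4268·80.0)²) = √(32554.066879 + 13028.852736) = 213.5016 km
Hollisk: √((1.9071·111.32)² + (1.4128·80.0)²) = √(45070.598754 + 12774.424576) = 240.5099 km
Eskerly: √((-1.7055·111.32)² + (0.6369·80.0)²) = √(36045.399461 + 2596.106304) = 196.5744 km
Dunvale: √((2.4512·111.32)² + (-0.8130·80.0)²) = √(74456.718398 + 4230.201600) = 280.5119 km
Threshold 41 km: none within range.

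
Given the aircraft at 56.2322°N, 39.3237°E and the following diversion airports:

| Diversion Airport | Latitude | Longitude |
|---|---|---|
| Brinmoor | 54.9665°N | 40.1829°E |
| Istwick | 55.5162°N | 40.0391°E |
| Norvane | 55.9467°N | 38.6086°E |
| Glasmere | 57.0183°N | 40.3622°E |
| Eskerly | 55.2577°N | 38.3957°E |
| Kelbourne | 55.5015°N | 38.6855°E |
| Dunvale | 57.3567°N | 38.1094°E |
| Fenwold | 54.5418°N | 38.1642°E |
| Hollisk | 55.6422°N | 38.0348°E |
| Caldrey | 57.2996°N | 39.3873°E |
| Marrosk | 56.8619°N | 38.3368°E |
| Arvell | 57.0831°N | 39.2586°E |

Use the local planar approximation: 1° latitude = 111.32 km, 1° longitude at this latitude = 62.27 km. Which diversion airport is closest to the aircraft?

Distances from 56.2322°N, 39.3237°E:
Brinmoor: 150.7139 km
Istwick: 91.3095 km
Norvane: 54.7078 km
Glasmere: 108.8101 km
Eskerly: 122.9125 km
Kelbourne: 90.5305 km
Dunvale: 146.2444 km
Fenwold: 201.5517 km
Hollisk: 103.7080 km
Caldrey: 118.8889 km
Marrosk: 93.2222 km
Arvell: 94.8089 km
Minimum: Norvane at 54.7078 km.

Norvane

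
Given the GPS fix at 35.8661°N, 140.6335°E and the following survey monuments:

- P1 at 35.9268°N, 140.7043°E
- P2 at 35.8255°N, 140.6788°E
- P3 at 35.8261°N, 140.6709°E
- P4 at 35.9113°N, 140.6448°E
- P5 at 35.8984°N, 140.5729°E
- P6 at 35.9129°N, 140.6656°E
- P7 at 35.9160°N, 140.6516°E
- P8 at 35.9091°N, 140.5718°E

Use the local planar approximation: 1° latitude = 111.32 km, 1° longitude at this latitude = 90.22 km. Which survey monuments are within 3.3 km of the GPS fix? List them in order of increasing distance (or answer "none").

Distances from 35.8661°N, 140.6335°E:
P1: 9.2984 km
P2: 6.0934 km
P3: 5.5868 km
P4: 5.1339 km
P5: 6.5437 km
P6: 5.9606 km
P7: 5.7899 km
P8: 7.3416 km
Threshold 3.3 km: none within range.

none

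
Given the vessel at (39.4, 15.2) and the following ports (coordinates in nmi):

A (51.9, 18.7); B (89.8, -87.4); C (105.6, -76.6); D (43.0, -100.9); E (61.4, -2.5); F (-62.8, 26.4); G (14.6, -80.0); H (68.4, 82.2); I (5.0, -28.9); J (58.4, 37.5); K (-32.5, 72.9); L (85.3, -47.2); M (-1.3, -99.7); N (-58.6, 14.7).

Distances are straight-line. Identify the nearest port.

Distances from (39.4, 15.2):
A: √((12.5)² + (3.5)²) = √(156.250 + 12.250) = 13.0 nmi
B: √((50.4)² + (-102.6)²) = √(2540.160 + 10526.760) = 114.3 nmi
C: √((66.2)² + (-91.8)²) = √(4382.440 + 8427.240) = 113.2 nmi
D: √((3.6)² + (-116.1)²) = √(12.960 + 13479.210) = 116.2 nmi
E: √((22.0)² + (-17.7)²) = √(484.000 + 313.290) = 28.2 nmi
F: √((-102.2)² + (11.2)²) = √(10444.840 + 125.440) = 102.8 nmi
G: √((-24.8)² + (-95.2)²) = √(615.040 + 9063.040) = 98.4 nmi
H: √((29.0)² + (67.0)²) = √(841.000 + 4489.000) = 73.0 nmi
I: √((-34.4)² + (-44.1)²) = √(1183.360 + 1944.810) = 55.9 nmi
J: √((19.0)² + (22.3)²) = √(361.000 + 497.290) = 29.3 nmi
K: √((-71.9)² + (57.7)²) = √(5169.610 + 3329.290) = 92.2 nmi
L: √((45.9)² + (-62.4)²) = √(2106.810 + 3893.760) = 77.5 nmi
M: √((-40.7)² + (-114.9)²) = √(1656.490 + 13202.010) = 121.9 nmi
N: √((-98.0)² + (-0.5)²) = √(9604.000 + 0.250) = 98.0 nmi
Minimum: A at 13.0 nmi.

A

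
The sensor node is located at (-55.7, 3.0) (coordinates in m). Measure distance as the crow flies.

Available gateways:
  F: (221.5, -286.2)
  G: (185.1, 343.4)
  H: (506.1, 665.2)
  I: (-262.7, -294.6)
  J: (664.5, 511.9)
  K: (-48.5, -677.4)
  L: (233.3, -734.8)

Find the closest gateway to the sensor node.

I

Distances from (-55.7, 3.0):
F: 400.6 m
G: 417.0 m
H: 868.4 m
I: 362.5 m
J: 881.9 m
K: 680.4 m
L: 792.4 m
Minimum: I at 362.5 m.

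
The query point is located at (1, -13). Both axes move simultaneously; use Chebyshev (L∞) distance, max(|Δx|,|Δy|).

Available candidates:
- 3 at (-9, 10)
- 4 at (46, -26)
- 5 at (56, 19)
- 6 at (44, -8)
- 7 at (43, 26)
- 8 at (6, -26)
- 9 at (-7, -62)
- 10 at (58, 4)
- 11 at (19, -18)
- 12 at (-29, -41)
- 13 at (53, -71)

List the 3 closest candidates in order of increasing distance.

Distances from (1, -13):
3: 23
4: 45
5: 55
6: 43
7: 42
8: 13
9: 49
10: 57
11: 18
12: 30
13: 58
Sorted: 8 (13) < 11 (18) < 3 (23) < 12 (30) < 7 (42) < …

8, 11, 3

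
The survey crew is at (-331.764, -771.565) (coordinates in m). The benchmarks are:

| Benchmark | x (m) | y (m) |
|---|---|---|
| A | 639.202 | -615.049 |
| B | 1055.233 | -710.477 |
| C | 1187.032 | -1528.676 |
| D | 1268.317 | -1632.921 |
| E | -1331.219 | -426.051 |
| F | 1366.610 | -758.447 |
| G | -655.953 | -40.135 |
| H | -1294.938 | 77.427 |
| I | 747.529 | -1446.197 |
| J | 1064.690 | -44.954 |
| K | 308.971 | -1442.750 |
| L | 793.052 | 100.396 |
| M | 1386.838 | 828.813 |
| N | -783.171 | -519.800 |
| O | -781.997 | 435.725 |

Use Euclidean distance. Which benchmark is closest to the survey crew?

Distances from (-331.764, -771.565):
A: √((970.966)² + (156.516)²) = √(942774.97316 + 24497.25826) = 983.500 m
B: √((1386.997)² + (61.088)²) = √(1923760.67801 + 3731.74374) = 1388.342 m
C: √((1518.796)² + (-757.111)²) = √(2306741.28962 + 573217.06632) = 1697.044 m
D: √((1600.081)² + (-861.356)²) = √(2560259.20656 + 741934.15874) = 1817.194 m
E: √((-999.455)² + (345.514)²) = √(998910.29703 + 119379.92420) = 1057.492 m
F: √((1698.374)² + (13.118)²) = √(2884474.24388 + 172.08192) = 1698.425 m
G: √((-324.189)² + (731.430)²) = √(105098.50772 + 534989.84490) = 800.055 m
H: √((-963.174)² + (848.992)²) = √(927704.15428 + 720787.41606) = 1283.936 m
I: √((1079.293)² + (-674.632)²) = √(1164873.37985 + 455128.33542) = 1272.793 m
J: √((1396.454)² + (726.611)²) = √(1950083.77412 + 527963.54532) = 1574.181 m
K: √((640.735)² + (-671.185)²) = √(410541.34022 + 450489.30422) = 927.917 m
L: √((1124.816)² + (871.961)²) = √(1265211.03386 + 760315.98552) = 1423.210 m
M: √((1718.602)² + (1600.378)²) = √(2953592.83440 + 2561209.74288) = 2348.362 m
N: √((-451.407)² + (251.765)²) = √(203768.27965 + 63385.61523) = 516.869 m
O: √((-450.233)² + (1207.290)²) = √(202709.75429 + 1457549.14410) = 1288.510 m
Minimum: N at 516.869 m.

N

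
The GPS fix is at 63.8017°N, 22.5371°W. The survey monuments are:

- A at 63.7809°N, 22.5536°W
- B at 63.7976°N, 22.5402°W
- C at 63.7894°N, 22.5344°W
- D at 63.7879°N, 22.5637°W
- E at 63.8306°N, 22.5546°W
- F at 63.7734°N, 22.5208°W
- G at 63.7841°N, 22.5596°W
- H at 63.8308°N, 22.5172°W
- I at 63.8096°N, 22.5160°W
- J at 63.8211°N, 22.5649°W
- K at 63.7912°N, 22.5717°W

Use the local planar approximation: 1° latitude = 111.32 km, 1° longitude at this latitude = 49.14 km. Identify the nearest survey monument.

Distances from 63.8017°N, 22.5371°W:
A: 2.4533 km
B: 0.4812 km
C: 1.3756 km
D: 2.0171 km
E: 3.3301 km
F: 3.2506 km
G: 2.2497 km
H: 3.3838 km
I: 1.3596 km
J: 2.5554 km
K: 2.0633 km
Minimum: B at 0.4812 km.

B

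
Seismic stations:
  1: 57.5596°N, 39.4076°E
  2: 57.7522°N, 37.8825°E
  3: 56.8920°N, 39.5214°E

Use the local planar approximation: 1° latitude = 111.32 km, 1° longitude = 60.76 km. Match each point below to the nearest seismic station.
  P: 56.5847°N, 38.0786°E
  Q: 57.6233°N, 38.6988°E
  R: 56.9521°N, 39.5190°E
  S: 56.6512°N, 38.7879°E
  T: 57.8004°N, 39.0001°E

P→3; Q→1; R→3; S→3; T→1

P at 56.5847°N, 38.0786°E:
  1: √((0.9749·111.32)² + (1.3290·60.76)²) = √(11777.864025 + 6520.568960) = 135.2717 km
  2: √((1.1675·111.32)² + (-0.1961·60.76)²) = √(16891.187149 + 141.968083) = 130.5111 km
  3: √((0.3073·111.32)² + (1.4428·60.76)²) = √(1170.230777 + 7685.069469) = 94.1026 km
  → nearest: 3 (94.1026 km)
Q at 57.6233°N, 38.6988°E:
  1: √((-0.0637·111.32)² + (0.7088·60.76)²) = √(50.283472 + 1854.739615) = 43.6466 km
  2: √((0.1289·111.32)² + (-0.8163·60.76)²) = √(205.898048 + 2460.000092) = 51.6323 km
  3: √((-0.7313·111.32)² + (0.8226·60.76)²) = √(6627.313914 + 2498.117954) = 95.5271 km
  → nearest: 1 (43.6466 km)
R at 56.9521°N, 39.5190°E:
  1: √((0.6075·111.32)² + (-0.1114·60.76)²) = √(4573.397604 + 45.814812) = 67.9648 km
  2: √((0.8001·111.32)² + (-1.6365·60.76)²) = √(7932.954003 + 9887.068650) = 133.4917 km
  3: √((-0.0601·111.32)² + (0.0024·60.76)²) = √(44.760542 + 0.021265) = 6.6919 km
  → nearest: 3 (6.6919 km)
S at 56.6512°N, 38.7879°E:
  1: √((0.9084·111.32)² + (0.6197·60.76)²) = √(10225.878927 + 1417.746300) = 107.9056 km
  2: √((1.1010·111.32)² + (-0.9054·60.76)²) = √(15021.767409 + 3026.331587) = 134.3432 km
  3: √((0.2408·111.32)² + (0.7335·60.76)²) = √(718.553916 + 1986.258491) = 52.0078 km
  → nearest: 3 (52.0078 km)
T at 57.8004°N, 39.0001°E:
  1: √((-0.2408·111.32)² + (0.4075·60.76)²) = √(718.553916 + 613.042744) = 36.4910 km
  2: √((-0.0482·111.32)² + (-1.1176·60.76)²) = √(28.789921 + 4611.140090) = 68.1170 km
  3: √((-0.9084·111.32)² + (0.5213·60.76)²) = √(10225.878927 + 1003.254185) = 105.9676 km
  → nearest: 1 (36.4910 km)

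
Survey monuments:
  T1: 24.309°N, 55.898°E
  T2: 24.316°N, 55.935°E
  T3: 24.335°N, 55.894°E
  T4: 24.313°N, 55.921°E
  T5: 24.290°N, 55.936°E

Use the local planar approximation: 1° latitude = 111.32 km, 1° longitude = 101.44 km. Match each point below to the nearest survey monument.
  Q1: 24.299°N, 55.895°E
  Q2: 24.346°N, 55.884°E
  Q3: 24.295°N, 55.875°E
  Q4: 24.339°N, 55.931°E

Q1→T1; Q2→T3; Q3→T1; Q4→T2

Q1 at 24.299°N, 55.895°E:
  T1: 1.154 km
  T2: 4.477 km
  T3: 4.009 km
  T4: 3.063 km
  T5: 4.278 km
  → nearest: T1 (1.154 km)
Q2 at 24.346°N, 55.884°E:
  T1: 4.357 km
  T2: 6.158 km
  T3: 1.590 km
  T4: 5.252 km
  T5: 8.166 km
  → nearest: T3 (1.590 km)
Q3 at 24.295°N, 55.875°E:
  T1: 2.806 km
  T2: 6.520 km
  T3: 4.852 km
  T4: 5.078 km
  T5: 6.213 km
  → nearest: T1 (2.806 km)
Q4 at 24.339°N, 55.931°E:
  T1: 4.729 km
  T2: 2.592 km
  T3: 3.780 km
  T4: 3.067 km
  T5: 5.478 km
  → nearest: T2 (2.592 km)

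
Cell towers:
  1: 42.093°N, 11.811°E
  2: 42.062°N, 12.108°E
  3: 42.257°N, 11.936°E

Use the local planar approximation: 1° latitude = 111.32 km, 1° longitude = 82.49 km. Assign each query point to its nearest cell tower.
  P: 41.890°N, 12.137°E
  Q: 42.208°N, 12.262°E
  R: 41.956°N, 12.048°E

P→2; Q→2; R→2

P at 41.890°N, 12.137°E:
  1: √((0.203·111.32)² + (-0.326·82.49)²) = √(510.66780 + 723.16568) = 35.126 km
  2: √((0.172·111.32)² + (-0.029·82.49)²) = √(366.60914 + 5.72267) = 19.296 km
  3: √((0.367·111.32)² + (-0.201·82.49)²) = √(1669.08527 + 274.91265) = 44.091 km
  → nearest: 2 (19.296 km)
Q at 42.208°N, 12.262°E:
  1: √((-0.115·111.32)² + (-0.451·82.49)²) = √(163.88608 + 1384.06246) = 39.344 km
  2: √((-0.146·111.32)² + (-0.154·82.49)²) = √(264.15091 + 161.37790) = 20.628 km
  3: √((0.049·111.32)² + (-0.326·82.49)²) = √(29.75353 + 723.16568) = 27.439 km
  → nearest: 2 (20.628 km)
R at 41.956°N, 12.048°E:
  1: √((0.137·111.32)² + (-0.237·82.49)²) = √(232.58812 + 382.20758) = 24.795 km
  2: √((0.106·111.32)² + (0.060·82.49)²) = √(139.23811 + 24.49656) = 12.796 km
  3: √((0.301·111.32)² + (-0.112·82.49)²) = √(1122.74049 + 85.35690) = 34.758 km
  → nearest: 2 (12.796 km)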